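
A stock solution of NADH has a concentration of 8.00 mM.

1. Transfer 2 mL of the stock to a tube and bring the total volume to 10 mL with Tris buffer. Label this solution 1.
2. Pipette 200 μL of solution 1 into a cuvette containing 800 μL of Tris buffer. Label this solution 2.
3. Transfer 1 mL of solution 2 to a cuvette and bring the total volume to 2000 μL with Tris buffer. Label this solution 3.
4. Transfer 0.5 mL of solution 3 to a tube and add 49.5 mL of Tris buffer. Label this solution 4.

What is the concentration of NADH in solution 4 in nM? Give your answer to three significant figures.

1.60 × 10^3 nM

Step 1: 2 mL brought to 10 mL → factor 10/2 = 5
Step 2: 200 μL + 800 μL = 1000 μL total → factor 1000/200 = 5
Step 3: 1 mL brought to 2000 μL → factor 2/1 = 2
Step 4: 0.5 mL + 49.5 mL = 50 mL total → factor 50/0.5 = 100
Overall dilution factor = 5 × 5 × 2 × 100 = 5000
Final = 8.00 mM / 5000 = 0.001600 mM = 1.60 × 10^3 nM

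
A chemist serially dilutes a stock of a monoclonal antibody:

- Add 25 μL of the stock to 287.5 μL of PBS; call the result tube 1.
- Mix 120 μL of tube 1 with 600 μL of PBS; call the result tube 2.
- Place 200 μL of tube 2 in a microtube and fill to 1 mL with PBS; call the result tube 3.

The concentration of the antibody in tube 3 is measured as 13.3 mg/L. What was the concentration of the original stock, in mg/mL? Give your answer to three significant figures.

Step 1: 25 μL + 287.5 μL = 312.5 μL total → factor 312.5/25 = 12.5
Step 2: 120 μL + 600 μL = 720 μL total → factor 720/120 = 6
Step 3: 200 μL brought to 1 mL → factor 1000/200 = 5
Overall dilution factor = 12.5 × 6 × 5 = 375
Stock = 13.3 mg/L × 375 = 4988 mg/L = 4.99 mg/mL

4.99 mg/mL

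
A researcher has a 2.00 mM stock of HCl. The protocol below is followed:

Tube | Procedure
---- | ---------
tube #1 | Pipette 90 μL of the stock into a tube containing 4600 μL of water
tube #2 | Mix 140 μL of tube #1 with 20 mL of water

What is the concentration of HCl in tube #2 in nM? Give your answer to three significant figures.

Step 1: 90 μL + 4600 μL = 4690 μL total → factor 4690/90 = 52.111
Step 2: 140 μL + 20 mL = 20140 μL total → factor 20140/140 = 143.86
Overall dilution factor = 52.111 × 143.86 = 7496.6
Final = 2.00 mM / 7496.6 = 0.0002668 mM = 267 nM

267 nM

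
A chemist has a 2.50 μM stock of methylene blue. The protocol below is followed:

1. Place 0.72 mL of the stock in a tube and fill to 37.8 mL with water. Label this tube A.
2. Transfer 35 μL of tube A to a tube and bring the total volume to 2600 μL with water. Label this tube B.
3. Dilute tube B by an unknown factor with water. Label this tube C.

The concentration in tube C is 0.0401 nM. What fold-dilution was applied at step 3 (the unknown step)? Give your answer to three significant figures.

Step 1: 0.72 mL brought to 37.8 mL → factor 37.8/0.72 = 52.5
Step 2: 35 μL brought to 2600 μL → factor 2600/35 = 74.286
Step 3: unknown factor x
Product of known-step factors = 3900
Overall factor = 2.50 μM / (0.0401 nM) = 62344
x = 62344 / 3900 = 16.0

16.0-fold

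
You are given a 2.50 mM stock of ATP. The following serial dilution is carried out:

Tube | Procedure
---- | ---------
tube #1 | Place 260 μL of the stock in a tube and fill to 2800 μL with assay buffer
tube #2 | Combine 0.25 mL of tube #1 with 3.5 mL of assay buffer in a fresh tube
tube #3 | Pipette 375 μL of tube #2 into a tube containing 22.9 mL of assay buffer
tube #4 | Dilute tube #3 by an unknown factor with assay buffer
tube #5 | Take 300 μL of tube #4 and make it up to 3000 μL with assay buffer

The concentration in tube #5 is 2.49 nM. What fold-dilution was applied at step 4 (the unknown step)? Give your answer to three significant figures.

Step 1: 260 μL brought to 2800 μL → factor 2800/260 = 10.769
Step 2: 0.25 mL + 3.5 mL = 3.75 mL total → factor 3.75/0.25 = 15
Step 3: 375 μL + 22.9 mL = 23275 μL total → factor 23275/375 = 62.067
Step 4: unknown factor x
Step 5: 300 μL brought to 3000 μL → factor 3000/300 = 10
Product of known-step factors = 1.0026 × 10^5
Overall factor = 2.50 mM / (2.49 nM) = 1.004 × 10^6
x = 1.004 × 10^6 / 1.0026 × 10^5 = 10.0

10.0-fold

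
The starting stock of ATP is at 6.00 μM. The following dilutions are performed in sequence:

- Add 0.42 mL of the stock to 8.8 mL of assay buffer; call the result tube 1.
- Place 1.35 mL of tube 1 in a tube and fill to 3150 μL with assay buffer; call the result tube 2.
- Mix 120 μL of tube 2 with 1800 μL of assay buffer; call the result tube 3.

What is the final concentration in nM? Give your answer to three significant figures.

Step 1: 0.42 mL + 8.8 mL = 9.22 mL total → factor 9.22/0.42 = 21.952
Step 2: 1.35 mL brought to 3150 μL → factor 3.15/1.35 = 2.3333
Step 3: 120 μL + 1800 μL = 1920 μL total → factor 1920/120 = 16
Overall dilution factor = 21.952 × 2.3333 × 16 = 819.56
Final = 6.00 μM / 819.56 = 0.007321 μM = 7.32 nM

7.32 nM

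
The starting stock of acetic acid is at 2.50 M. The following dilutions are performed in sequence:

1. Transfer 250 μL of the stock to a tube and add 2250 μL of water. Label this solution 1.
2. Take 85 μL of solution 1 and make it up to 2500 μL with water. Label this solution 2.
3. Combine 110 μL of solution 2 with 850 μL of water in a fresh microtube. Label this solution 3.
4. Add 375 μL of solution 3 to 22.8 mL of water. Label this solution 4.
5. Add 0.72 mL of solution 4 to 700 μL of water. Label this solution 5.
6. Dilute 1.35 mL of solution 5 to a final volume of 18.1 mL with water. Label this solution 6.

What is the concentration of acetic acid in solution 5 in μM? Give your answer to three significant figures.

7.99 μM

Step 1: 250 μL + 2250 μL = 2500 μL total → factor 2500/250 = 10
Step 2: 85 μL brought to 2500 μL → factor 2500/85 = 29.412
Step 3: 110 μL + 850 μL = 960 μL total → factor 960/110 = 8.7273
Step 4: 375 μL + 22.8 mL = 23175 μL total → factor 23175/375 = 61.8
Step 5: 0.72 mL + 700 μL = 1.42 mL total → factor 1.42/0.72 = 1.9722
Dilution factor through solution 5 = 10 × 29.412 × 8.7273 × 61.8 × 1.9722 = 3.1286 × 10^5
[solution 5] = 2.50 M / 3.1286 × 10^5 = 7.991 × 10^-6 M = 7.99 μM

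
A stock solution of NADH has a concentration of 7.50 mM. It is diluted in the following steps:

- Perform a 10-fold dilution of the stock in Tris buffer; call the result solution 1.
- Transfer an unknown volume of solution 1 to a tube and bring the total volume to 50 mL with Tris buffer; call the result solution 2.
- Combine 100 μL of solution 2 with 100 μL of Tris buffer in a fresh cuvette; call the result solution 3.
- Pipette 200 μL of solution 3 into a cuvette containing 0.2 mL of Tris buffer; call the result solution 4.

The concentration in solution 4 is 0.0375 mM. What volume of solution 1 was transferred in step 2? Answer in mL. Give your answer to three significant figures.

10.0 mL

Step 1: 10-fold → factor 10
Step 2: v brought to 50 mL → factor = 50 mL/v
Step 3: 100 μL + 100 μL = 200 μL total → factor 200/100 = 2
Step 4: 200 μL + 0.2 mL = 400 μL total → factor 400/200 = 2
Product of known-step factors = 40
Overall factor = 7.50 mM / (0.0375 mM) = 200
Step-2 factor = 200 / 40 = 5
v = 50 mL / 5 = 10.0 mL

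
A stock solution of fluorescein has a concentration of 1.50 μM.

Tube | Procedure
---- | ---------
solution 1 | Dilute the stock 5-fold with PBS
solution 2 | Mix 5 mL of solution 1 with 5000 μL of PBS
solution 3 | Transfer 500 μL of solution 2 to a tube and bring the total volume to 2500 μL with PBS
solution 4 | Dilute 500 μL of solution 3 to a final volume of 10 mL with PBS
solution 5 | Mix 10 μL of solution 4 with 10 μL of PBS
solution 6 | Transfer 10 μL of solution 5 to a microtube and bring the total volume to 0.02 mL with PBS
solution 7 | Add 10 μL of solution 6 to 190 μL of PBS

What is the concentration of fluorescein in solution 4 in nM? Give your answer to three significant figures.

1.50 nM

Step 1: 5-fold → factor 5
Step 2: 5 mL + 5000 μL = 10 mL total → factor 10/5 = 2
Step 3: 500 μL brought to 2500 μL → factor 2500/500 = 5
Step 4: 500 μL brought to 10 mL → factor 10000/500 = 20
Dilution factor through solution 4 = 5 × 2 × 5 × 20 = 1000
[solution 4] = 1.50 μM / 1000 = 0.001500 μM = 1.50 nM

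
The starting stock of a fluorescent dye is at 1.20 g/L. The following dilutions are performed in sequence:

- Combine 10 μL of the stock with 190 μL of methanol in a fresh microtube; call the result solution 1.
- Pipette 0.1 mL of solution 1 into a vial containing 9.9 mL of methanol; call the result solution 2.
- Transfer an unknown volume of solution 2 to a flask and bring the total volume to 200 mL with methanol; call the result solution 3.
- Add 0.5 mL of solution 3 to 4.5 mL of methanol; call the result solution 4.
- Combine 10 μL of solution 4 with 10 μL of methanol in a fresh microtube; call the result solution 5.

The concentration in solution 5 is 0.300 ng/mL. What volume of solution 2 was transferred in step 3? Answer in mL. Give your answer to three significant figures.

Step 1: 10 μL + 190 μL = 200 μL total → factor 200/10 = 20
Step 2: 0.1 mL + 9.9 mL = 10 mL total → factor 10/0.1 = 100
Step 3: v brought to 200 mL → factor = 200 mL/v
Step 4: 0.5 mL + 4.5 mL = 5 mL total → factor 5/0.5 = 10
Step 5: 10 μL + 10 μL = 20 μL total → factor 20/10 = 2
Product of known-step factors = 40000
Overall factor = 1.20 g/L / (0.300 ng/mL) = 4 × 10^6
Step-3 factor = 4 × 10^6 / 40000 = 100
v = 200 mL / 100 = 2.00 mL

2.00 mL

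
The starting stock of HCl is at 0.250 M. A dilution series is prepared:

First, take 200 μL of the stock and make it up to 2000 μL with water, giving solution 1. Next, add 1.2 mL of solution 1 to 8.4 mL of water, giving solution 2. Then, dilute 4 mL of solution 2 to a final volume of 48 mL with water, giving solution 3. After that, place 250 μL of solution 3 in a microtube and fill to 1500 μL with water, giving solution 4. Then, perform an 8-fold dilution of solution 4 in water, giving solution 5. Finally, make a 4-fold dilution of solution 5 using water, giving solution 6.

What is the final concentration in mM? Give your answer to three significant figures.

0.00136 mM

Step 1: 200 μL brought to 2000 μL → factor 2000/200 = 10
Step 2: 1.2 mL + 8.4 mL = 9.6 mL total → factor 9.6/1.2 = 8
Step 3: 4 mL brought to 48 mL → factor 48/4 = 12
Step 4: 250 μL brought to 1500 μL → factor 1500/250 = 6
Step 5: 8-fold → factor 8
Step 6: 4-fold → factor 4
Overall dilution factor = 10 × 8 × 12 × 6 × 8 × 4 = 1.8432 × 10^5
Final = 0.250 M / 1.8432 × 10^5 = 1.356 × 10^-6 M = 0.00136 mM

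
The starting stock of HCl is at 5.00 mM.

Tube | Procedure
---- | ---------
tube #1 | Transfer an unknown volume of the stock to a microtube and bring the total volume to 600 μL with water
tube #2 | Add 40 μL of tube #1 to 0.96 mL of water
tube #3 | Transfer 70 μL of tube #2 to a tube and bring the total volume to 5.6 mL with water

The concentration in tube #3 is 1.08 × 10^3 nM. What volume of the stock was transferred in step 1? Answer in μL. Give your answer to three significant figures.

Step 1: v brought to 600 μL → factor = 600 μL/v
Step 2: 40 μL + 0.96 mL = 1000 μL total → factor 1000/40 = 25
Step 3: 70 μL brought to 5.6 mL → factor 5600/70 = 80
Product of known-step factors = 2000
Overall factor = 5.00 mM / (1.08 × 10^3 nM) = 4629.6
Step-1 factor = 4629.6 / 2000 = 2.3148
v = 600 μL / 2.3148 = 259 μL

259 μL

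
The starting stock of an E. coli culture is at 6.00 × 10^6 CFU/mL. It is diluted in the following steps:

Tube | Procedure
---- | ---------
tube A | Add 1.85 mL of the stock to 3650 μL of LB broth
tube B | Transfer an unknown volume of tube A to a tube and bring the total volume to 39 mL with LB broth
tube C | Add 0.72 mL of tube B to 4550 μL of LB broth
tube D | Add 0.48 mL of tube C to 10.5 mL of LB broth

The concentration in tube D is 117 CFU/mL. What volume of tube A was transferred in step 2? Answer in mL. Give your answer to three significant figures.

0.379 mL

Step 1: 1.85 mL + 3650 μL = 5.5 mL total → factor 5.5/1.85 = 2.973
Step 2: v brought to 39 mL → factor = 39 mL/v
Step 3: 0.72 mL + 4550 μL = 5.27 mL total → factor 5.27/0.72 = 7.3194
Step 4: 0.48 mL + 10.5 mL = 10.98 mL total → factor 10.98/0.48 = 22.875
Product of known-step factors = 497.77
Overall factor = 6.00 × 10^6 CFU/mL / (117 CFU/mL) = 51282
Step-2 factor = 51282 / 497.77 = 103.02
v = 39 mL / 103.02 = 0.379 mL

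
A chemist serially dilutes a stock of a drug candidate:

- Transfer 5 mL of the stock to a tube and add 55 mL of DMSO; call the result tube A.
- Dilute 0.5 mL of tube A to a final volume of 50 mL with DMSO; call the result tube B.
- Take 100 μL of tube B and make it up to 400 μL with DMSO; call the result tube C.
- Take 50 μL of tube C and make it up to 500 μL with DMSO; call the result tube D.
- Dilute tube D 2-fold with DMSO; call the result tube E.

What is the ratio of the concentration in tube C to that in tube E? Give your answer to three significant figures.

Step 1: 5 mL + 55 mL = 60 mL total → factor 60/5 = 12
Step 2: 0.5 mL brought to 50 mL → factor 50/0.5 = 100
Step 3: 100 μL brought to 400 μL → factor 400/100 = 4
Step 4: 50 μL brought to 500 μL → factor 500/50 = 10
Step 5: 2-fold → factor 2
Dilution factor to tube C = 4800; to tube E = 96000
[tube C]/[tube E] = (factor to tube E)/(factor to tube C) = 96000/4800 = 20.0

20.0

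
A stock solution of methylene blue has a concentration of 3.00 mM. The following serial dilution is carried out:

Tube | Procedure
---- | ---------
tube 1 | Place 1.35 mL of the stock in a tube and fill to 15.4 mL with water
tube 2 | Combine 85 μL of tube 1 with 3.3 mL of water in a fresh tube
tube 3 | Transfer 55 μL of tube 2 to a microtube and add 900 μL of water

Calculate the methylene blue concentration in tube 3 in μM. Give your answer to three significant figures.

0.380 μM

Step 1: 1.35 mL brought to 15.4 mL → factor 15.4/1.35 = 11.407
Step 2: 85 μL + 3.3 mL = 3385 μL total → factor 3385/85 = 39.824
Step 3: 55 μL + 900 μL = 955 μL total → factor 955/55 = 17.364
Dilution factor through tube 3 = 11.407 × 39.824 × 17.364 = 7888
[tube 3] = 3.00 mM / 7888 = 0.0003803 mM = 0.380 μM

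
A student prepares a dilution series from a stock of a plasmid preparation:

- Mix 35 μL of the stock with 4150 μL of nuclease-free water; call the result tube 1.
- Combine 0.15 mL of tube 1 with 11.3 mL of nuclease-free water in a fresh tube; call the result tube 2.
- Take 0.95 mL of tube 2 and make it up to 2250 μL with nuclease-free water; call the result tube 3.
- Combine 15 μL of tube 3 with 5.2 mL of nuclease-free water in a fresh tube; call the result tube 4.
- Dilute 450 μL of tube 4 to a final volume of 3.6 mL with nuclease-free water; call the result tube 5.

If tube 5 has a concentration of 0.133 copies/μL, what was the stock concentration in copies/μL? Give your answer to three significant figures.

8.00 × 10^6 copies/μL

Step 1: 35 μL + 4150 μL = 4185 μL total → factor 4185/35 = 119.57
Step 2: 0.15 mL + 11.3 mL = 11.45 mL total → factor 11.45/0.15 = 76.333
Step 3: 0.95 mL brought to 2250 μL → factor 2.25/0.95 = 2.3684
Step 4: 15 μL + 5.2 mL = 5215 μL total → factor 5215/15 = 347.67
Step 5: 450 μL brought to 3.6 mL → factor 3600/450 = 8
Overall dilution factor = 119.57 × 76.333 × 2.3684 × 347.67 × 8 = 6.0125 × 10^7
Stock = 0.133 copies/μL × 6.0125 × 10^7 = 8.00 × 10^6 copies/μL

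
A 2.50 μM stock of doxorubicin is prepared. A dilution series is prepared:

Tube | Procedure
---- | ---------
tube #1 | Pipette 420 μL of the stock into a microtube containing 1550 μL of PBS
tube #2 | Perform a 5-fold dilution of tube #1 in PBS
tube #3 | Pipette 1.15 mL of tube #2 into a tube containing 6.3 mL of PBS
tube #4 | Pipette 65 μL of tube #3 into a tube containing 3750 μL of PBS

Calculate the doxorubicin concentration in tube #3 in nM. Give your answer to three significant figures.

16.5 nM

Step 1: 420 μL + 1550 μL = 1970 μL total → factor 1970/420 = 4.6905
Step 2: 5-fold → factor 5
Step 3: 1.15 mL + 6.3 mL = 7.45 mL total → factor 7.45/1.15 = 6.4783
Dilution factor through tube #3 = 4.6905 × 5 × 6.4783 = 151.93
[tube #3] = 2.50 μM / 151.93 = 0.01645 μM = 16.5 nM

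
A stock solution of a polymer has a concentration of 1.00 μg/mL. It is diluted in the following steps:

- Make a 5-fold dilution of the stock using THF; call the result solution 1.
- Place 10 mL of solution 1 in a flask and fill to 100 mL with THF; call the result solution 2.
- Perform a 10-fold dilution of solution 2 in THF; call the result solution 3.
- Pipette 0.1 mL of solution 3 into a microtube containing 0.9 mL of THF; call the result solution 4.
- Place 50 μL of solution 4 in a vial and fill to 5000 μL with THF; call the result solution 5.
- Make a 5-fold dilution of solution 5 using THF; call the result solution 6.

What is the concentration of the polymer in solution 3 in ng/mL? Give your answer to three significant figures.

Step 1: 5-fold → factor 5
Step 2: 10 mL brought to 100 mL → factor 100/10 = 10
Step 3: 10-fold → factor 10
Dilution factor through solution 3 = 5 × 10 × 10 = 500
[solution 3] = 1.00 μg/mL / 500 = 0.002000 μg/mL = 2.00 ng/mL

2.00 ng/mL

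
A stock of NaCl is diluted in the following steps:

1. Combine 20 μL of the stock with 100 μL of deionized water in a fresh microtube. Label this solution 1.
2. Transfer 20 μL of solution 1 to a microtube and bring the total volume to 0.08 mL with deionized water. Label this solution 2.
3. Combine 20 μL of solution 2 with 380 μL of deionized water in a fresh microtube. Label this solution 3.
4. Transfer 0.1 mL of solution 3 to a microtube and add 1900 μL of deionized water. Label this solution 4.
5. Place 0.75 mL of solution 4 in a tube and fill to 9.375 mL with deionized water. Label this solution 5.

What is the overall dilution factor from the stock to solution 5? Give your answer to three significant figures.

1.20 × 10^5

Step 1: 20 μL + 100 μL = 120 μL total → factor 120/20 = 6
Step 2: 20 μL brought to 0.08 mL → factor 80/20 = 4
Step 3: 20 μL + 380 μL = 400 μL total → factor 400/20 = 20
Step 4: 0.1 mL + 1900 μL = 2 mL total → factor 2/0.1 = 20
Step 5: 0.75 mL brought to 9.375 mL → factor 9.375/0.75 = 12.5
Overall dilution factor = 6 × 4 × 20 × 20 × 12.5 = 1.2 × 10^5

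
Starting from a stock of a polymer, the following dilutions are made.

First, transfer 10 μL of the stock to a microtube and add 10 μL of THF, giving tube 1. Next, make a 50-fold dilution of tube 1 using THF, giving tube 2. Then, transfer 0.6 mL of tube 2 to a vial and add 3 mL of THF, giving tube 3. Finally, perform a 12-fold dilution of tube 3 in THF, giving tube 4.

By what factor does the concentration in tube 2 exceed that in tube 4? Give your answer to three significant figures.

72.0

Step 1: 10 μL + 10 μL = 20 μL total → factor 20/10 = 2
Step 2: 50-fold → factor 50
Step 3: 0.6 mL + 3 mL = 3.6 mL total → factor 3.6/0.6 = 6
Step 4: 12-fold → factor 12
Dilution factor to tube 2 = 100; to tube 4 = 7200
[tube 2]/[tube 4] = (factor to tube 4)/(factor to tube 2) = 7200/100 = 72.0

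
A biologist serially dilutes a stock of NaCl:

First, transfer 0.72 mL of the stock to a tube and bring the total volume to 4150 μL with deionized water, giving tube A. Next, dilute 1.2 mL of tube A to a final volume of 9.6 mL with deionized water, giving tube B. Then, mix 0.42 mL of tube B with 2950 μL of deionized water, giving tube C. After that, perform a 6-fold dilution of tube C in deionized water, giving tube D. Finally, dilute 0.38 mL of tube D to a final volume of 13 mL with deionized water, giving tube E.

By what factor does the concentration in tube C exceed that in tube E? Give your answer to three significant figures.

Step 1: 0.72 mL brought to 4150 μL → factor 4.15/0.72 = 5.7639
Step 2: 1.2 mL brought to 9.6 mL → factor 9.6/1.2 = 8
Step 3: 0.42 mL + 2950 μL = 3.37 mL total → factor 3.37/0.42 = 8.0238
Step 4: 6-fold → factor 6
Step 5: 0.38 mL brought to 13 mL → factor 13/0.38 = 34.211
Dilution factor to tube C = 369.99; to tube E = 75945
[tube C]/[tube E] = (factor to tube E)/(factor to tube C) = 75945/369.99 = 205

205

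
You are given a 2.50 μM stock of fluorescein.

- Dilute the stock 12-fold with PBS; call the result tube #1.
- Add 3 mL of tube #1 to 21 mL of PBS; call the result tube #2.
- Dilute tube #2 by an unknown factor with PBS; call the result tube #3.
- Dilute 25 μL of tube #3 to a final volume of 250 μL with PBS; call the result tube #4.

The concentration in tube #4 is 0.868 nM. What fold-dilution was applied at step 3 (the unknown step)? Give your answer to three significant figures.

Step 1: 12-fold → factor 12
Step 2: 3 mL + 21 mL = 24 mL total → factor 24/3 = 8
Step 3: unknown factor x
Step 4: 25 μL brought to 250 μL → factor 250/25 = 10
Product of known-step factors = 960
Overall factor = 2.50 μM / (0.868 nM) = 2880.2
x = 2880.2 / 960 = 3.00

3.00-fold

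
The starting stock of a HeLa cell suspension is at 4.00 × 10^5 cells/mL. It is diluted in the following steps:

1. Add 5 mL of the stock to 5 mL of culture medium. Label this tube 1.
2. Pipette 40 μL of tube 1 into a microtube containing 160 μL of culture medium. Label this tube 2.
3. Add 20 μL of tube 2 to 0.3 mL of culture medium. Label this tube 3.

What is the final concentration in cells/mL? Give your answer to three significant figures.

Step 1: 5 mL + 5 mL = 10 mL total → factor 10/5 = 2
Step 2: 40 μL + 160 μL = 200 μL total → factor 200/40 = 5
Step 3: 20 μL + 0.3 mL = 320 μL total → factor 320/20 = 16
Overall dilution factor = 2 × 5 × 16 = 160
Final = 4.00 × 10^5 cells/mL / 160 = 2.50 × 10^3 cells/mL

2.50 × 10^3 cells/mL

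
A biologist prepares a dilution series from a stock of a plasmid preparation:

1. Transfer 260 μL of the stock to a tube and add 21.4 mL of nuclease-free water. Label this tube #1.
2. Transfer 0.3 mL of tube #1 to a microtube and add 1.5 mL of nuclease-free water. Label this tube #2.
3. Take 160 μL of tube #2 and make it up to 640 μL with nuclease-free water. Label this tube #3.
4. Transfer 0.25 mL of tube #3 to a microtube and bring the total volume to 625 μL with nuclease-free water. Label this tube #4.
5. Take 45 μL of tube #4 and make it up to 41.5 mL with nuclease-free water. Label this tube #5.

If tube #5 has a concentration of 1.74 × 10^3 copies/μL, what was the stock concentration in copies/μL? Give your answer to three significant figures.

Step 1: 260 μL + 21.4 mL = 21660 μL total → factor 21660/260 = 83.308
Step 2: 0.3 mL + 1.5 mL = 1.8 mL total → factor 1.8/0.3 = 6
Step 3: 160 μL brought to 640 μL → factor 640/160 = 4
Step 4: 0.25 mL brought to 625 μL → factor 0.625/0.25 = 2.5
Step 5: 45 μL brought to 41.5 mL → factor 41500/45 = 922.22
Overall dilution factor = 83.308 × 6 × 4 × 2.5 × 922.22 = 4.6097 × 10^6
Stock = 1.74 × 10^3 copies/μL × 4.6097 × 10^6 = 8.02 × 10^9 copies/μL

8.02 × 10^9 copies/μL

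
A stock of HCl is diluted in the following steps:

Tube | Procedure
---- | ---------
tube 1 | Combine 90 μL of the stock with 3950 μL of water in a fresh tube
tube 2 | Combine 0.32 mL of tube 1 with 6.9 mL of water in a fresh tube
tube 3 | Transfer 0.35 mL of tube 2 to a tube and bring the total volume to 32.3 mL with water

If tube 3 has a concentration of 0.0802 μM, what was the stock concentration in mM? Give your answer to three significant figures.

Step 1: 90 μL + 3950 μL = 4040 μL total → factor 4040/90 = 44.889
Step 2: 0.32 mL + 6.9 mL = 7.22 mL total → factor 7.22/0.32 = 22.562
Step 3: 0.35 mL brought to 32.3 mL → factor 32.3/0.35 = 92.286
Overall dilution factor = 44.889 × 22.562 × 92.286 = 93467
Stock = 0.0802 μM × 93467 = 7496 μM = 7.50 mM

7.50 mM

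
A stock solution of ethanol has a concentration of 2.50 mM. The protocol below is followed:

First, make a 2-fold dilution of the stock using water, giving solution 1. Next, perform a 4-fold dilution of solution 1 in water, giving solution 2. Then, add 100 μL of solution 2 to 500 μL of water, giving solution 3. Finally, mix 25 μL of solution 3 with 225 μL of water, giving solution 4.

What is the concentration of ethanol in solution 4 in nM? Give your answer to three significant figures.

Step 1: 2-fold → factor 2
Step 2: 4-fold → factor 4
Step 3: 100 μL + 500 μL = 600 μL total → factor 600/100 = 6
Step 4: 25 μL + 225 μL = 250 μL total → factor 250/25 = 10
Overall dilution factor = 2 × 4 × 6 × 10 = 480
Final = 2.50 mM / 480 = 0.005208 mM = 5.21 × 10^3 nM

5.21 × 10^3 nM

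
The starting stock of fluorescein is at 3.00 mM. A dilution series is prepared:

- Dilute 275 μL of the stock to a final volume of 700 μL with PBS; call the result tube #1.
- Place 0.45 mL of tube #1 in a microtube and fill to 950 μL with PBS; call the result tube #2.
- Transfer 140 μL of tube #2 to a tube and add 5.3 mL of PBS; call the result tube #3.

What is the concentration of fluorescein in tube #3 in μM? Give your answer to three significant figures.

Step 1: 275 μL brought to 700 μL → factor 700/275 = 2.5455
Step 2: 0.45 mL brought to 950 μL → factor 0.95/0.45 = 2.1111
Step 3: 140 μL + 5.3 mL = 5440 μL total → factor 5440/140 = 38.857
Overall dilution factor = 2.5455 × 2.1111 × 38.857 = 208.81
Final = 3.00 mM / 208.81 = 0.01437 mM = 14.4 μM

14.4 μM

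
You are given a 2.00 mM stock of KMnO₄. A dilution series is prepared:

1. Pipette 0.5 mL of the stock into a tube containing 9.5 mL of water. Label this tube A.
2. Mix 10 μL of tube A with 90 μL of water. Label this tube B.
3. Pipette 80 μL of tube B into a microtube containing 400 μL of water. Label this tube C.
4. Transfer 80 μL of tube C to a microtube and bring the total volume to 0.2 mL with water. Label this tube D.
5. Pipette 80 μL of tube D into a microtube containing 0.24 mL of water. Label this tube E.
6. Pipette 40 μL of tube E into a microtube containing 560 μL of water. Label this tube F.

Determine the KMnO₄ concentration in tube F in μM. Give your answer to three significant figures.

Step 1: 0.5 mL + 9.5 mL = 10 mL total → factor 10/0.5 = 20
Step 2: 10 μL + 90 μL = 100 μL total → factor 100/10 = 10
Step 3: 80 μL + 400 μL = 480 μL total → factor 480/80 = 6
Step 4: 80 μL brought to 0.2 mL → factor 200/80 = 2.5
Step 5: 80 μL + 0.24 mL = 320 μL total → factor 320/80 = 4
Step 6: 40 μL + 560 μL = 600 μL total → factor 600/40 = 15
Overall dilution factor = 20 × 10 × 6 × 2.5 × 4 × 15 = 1.8 × 10^5
Final = 2.00 mM / 1.8 × 10^5 = 1.111 × 10^-5 mM = 0.0111 μM

0.0111 μM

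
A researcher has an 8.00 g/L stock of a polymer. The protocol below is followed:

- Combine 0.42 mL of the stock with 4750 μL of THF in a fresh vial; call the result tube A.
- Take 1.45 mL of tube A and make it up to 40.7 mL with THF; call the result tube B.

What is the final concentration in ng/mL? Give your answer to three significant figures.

Step 1: 0.42 mL + 4750 μL = 5.17 mL total → factor 5.17/0.42 = 12.31
Step 2: 1.45 mL brought to 40.7 mL → factor 40.7/1.45 = 28.069
Overall dilution factor = 12.31 × 28.069 = 345.52
Final = 8.00 g/L / 345.52 = 0.02315 g/L = 2.32 × 10^4 ng/mL

2.32 × 10^4 ng/mL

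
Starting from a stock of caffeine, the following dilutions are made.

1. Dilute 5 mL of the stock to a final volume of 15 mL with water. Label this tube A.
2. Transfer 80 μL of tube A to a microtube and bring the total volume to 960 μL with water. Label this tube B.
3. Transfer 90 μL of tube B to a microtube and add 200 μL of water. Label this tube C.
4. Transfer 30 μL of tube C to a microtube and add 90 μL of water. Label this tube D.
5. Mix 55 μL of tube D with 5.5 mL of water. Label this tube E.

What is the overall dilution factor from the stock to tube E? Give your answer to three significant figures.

4.69 × 10^4

Step 1: 5 mL brought to 15 mL → factor 15/5 = 3
Step 2: 80 μL brought to 960 μL → factor 960/80 = 12
Step 3: 90 μL + 200 μL = 290 μL total → factor 290/90 = 3.2222
Step 4: 30 μL + 90 μL = 120 μL total → factor 120/30 = 4
Step 5: 55 μL + 5.5 mL = 5555 μL total → factor 5555/55 = 101
Overall dilution factor = 3 × 12 × 3.2222 × 4 × 101 = 46864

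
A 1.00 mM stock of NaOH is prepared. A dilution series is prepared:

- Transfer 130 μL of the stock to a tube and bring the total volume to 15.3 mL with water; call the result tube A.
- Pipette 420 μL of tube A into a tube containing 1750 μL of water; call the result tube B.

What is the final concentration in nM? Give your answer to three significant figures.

Step 1: 130 μL brought to 15.3 mL → factor 15300/130 = 117.69
Step 2: 420 μL + 1750 μL = 2170 μL total → factor 2170/420 = 5.1667
Overall dilution factor = 117.69 × 5.1667 = 608.08
Final = 1.00 mM / 608.08 = 0.001645 mM = 1.64 × 10^3 nM

1.64 × 10^3 nM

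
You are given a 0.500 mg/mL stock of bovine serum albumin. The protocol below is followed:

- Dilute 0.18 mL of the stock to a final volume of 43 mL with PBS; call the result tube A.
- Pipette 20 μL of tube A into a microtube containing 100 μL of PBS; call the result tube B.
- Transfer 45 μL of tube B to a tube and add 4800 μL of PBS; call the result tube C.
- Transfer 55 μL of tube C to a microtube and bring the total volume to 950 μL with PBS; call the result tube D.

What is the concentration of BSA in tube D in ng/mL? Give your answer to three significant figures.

0.188 ng/mL

Step 1: 0.18 mL brought to 43 mL → factor 43/0.18 = 238.89
Step 2: 20 μL + 100 μL = 120 μL total → factor 120/20 = 6
Step 3: 45 μL + 4800 μL = 4845 μL total → factor 4845/45 = 107.67
Step 4: 55 μL brought to 950 μL → factor 950/55 = 17.273
Overall dilution factor = 238.89 × 6 × 107.67 × 17.273 = 2.6656 × 10^6
Final = 0.500 mg/mL / 2.6656 × 10^6 = 1.876 × 10^-7 mg/mL = 0.188 ng/mL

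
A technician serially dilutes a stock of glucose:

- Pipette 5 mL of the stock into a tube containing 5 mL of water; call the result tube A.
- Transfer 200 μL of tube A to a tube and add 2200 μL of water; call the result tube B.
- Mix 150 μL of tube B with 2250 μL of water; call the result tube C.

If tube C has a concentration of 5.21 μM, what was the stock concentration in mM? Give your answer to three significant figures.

Step 1: 5 mL + 5 mL = 10 mL total → factor 10/5 = 2
Step 2: 200 μL + 2200 μL = 2400 μL total → factor 2400/200 = 12
Step 3: 150 μL + 2250 μL = 2400 μL total → factor 2400/150 = 16
Overall dilution factor = 2 × 12 × 16 = 384
Stock = 5.21 μM × 384 = 2001 μM = 2.00 mM

2.00 mM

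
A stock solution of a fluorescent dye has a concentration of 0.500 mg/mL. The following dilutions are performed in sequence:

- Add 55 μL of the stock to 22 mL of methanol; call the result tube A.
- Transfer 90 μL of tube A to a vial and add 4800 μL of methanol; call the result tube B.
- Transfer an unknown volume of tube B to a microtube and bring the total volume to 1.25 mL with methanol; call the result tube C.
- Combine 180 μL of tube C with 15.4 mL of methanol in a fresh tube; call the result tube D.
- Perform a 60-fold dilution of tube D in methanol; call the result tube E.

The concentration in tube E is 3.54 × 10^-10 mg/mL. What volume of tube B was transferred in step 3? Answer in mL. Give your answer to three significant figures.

Step 1: 55 μL + 22 mL = 22055 μL total → factor 22055/55 = 401
Step 2: 90 μL + 4800 μL = 4890 μL total → factor 4890/90 = 54.333
Step 3: v brought to 1.25 mL → factor = 1.25 mL/v
Step 4: 180 μL + 15.4 mL = 15580 μL total → factor 15580/180 = 86.556
Step 5: 60-fold → factor 60
Product of known-step factors = 1.1315 × 10^8
Overall factor = 0.500 mg/mL / (3.54 × 10^-10 mg/mL) = 1.4124 × 10^9
Step-3 factor = 1.4124 × 10^9 / 1.1315 × 10^8 = 12.483
v = 1.25 mL / 12.483 = 0.100 mL

0.100 mL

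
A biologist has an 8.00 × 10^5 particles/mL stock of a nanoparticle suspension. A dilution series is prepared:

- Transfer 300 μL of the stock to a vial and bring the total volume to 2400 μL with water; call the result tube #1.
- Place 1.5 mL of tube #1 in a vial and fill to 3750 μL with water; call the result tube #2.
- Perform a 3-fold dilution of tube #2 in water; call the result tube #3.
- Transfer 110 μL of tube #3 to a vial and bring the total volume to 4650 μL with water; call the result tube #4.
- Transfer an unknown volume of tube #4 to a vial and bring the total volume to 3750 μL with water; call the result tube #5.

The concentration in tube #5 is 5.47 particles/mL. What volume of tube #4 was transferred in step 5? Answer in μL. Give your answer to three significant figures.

Step 1: 300 μL brought to 2400 μL → factor 2400/300 = 8
Step 2: 1.5 mL brought to 3750 μL → factor 3.75/1.5 = 2.5
Step 3: 3-fold → factor 3
Step 4: 110 μL brought to 4650 μL → factor 4650/110 = 42.273
Step 5: v brought to 3750 μL → factor = 3750 μL/v
Product of known-step factors = 2536.4
Overall factor = 8.00 × 10^5 particles/mL / (5.47 particles/mL) = 1.4625 × 10^5
Step-5 factor = 1.4625 × 10^5 / 2536.4 = 57.662
v = 3750 μL / 57.662 = 65.0 μL

65.0 μL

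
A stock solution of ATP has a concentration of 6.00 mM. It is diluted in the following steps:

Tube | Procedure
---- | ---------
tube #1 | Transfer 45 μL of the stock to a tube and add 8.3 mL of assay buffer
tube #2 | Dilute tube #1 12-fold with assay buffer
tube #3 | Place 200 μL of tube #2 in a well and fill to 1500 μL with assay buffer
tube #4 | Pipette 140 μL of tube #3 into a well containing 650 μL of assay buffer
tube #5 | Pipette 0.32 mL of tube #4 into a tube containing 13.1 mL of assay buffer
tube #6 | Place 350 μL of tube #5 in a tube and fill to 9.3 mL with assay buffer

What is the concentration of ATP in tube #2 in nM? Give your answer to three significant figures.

2.70 × 10^3 nM

Step 1: 45 μL + 8.3 mL = 8345 μL total → factor 8345/45 = 185.44
Step 2: 12-fold → factor 12
Dilution factor through tube #2 = 185.44 × 12 = 2225.3
[tube #2] = 6.00 mM / 2225.3 = 0.002696 mM = 2.70 × 10^3 nM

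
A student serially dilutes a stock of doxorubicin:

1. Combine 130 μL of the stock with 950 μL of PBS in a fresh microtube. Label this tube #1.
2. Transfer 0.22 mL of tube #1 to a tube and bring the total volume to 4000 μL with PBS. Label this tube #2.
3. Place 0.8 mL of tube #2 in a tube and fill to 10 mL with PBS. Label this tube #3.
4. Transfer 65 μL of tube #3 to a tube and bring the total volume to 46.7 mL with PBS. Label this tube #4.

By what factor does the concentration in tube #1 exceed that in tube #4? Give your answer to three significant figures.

1.63 × 10^5

Step 1: 130 μL + 950 μL = 1080 μL total → factor 1080/130 = 8.3077
Step 2: 0.22 mL brought to 4000 μL → factor 4/0.22 = 18.182
Step 3: 0.8 mL brought to 10 mL → factor 10/0.8 = 12.5
Step 4: 65 μL brought to 46.7 mL → factor 46700/65 = 718.46
Dilution factor to tube #1 = 8.3077; to tube #4 = 1.3565 × 10^6
[tube #1]/[tube #4] = (factor to tube #4)/(factor to tube #1) = 1.3565 × 10^6/8.3077 = 1.63 × 10^5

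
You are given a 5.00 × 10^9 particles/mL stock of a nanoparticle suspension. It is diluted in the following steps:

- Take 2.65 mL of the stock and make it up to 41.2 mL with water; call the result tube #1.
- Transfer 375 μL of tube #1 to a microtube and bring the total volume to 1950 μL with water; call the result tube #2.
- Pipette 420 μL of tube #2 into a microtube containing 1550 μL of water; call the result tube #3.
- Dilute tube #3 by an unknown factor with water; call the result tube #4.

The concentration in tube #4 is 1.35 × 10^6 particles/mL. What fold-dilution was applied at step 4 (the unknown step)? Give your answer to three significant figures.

9.77-fold

Step 1: 2.65 mL brought to 41.2 mL → factor 41.2/2.65 = 15.547
Step 2: 375 μL brought to 1950 μL → factor 1950/375 = 5.2
Step 3: 420 μL + 1550 μL = 1970 μL total → factor 1970/420 = 4.6905
Step 4: unknown factor x
Product of known-step factors = 379.2
Overall factor = 5.00 × 10^9 particles/mL / (1.35 × 10^6 particles/mL) = 3703.7
x = 3703.7 / 379.2 = 9.77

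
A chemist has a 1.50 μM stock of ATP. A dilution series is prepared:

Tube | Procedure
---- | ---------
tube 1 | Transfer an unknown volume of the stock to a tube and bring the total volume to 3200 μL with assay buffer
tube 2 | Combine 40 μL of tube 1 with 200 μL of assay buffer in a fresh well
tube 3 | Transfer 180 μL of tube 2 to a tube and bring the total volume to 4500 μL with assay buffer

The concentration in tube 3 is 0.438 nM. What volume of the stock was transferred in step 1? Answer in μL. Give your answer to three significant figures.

Step 1: v brought to 3200 μL → factor = 3200 μL/v
Step 2: 40 μL + 200 μL = 240 μL total → factor 240/40 = 6
Step 3: 180 μL brought to 4500 μL → factor 4500/180 = 25
Product of known-step factors = 150
Overall factor = 1.50 μM / (0.438 nM) = 3424.7
Step-1 factor = 3424.7 / 150 = 22.831
v = 3200 μL / 22.831 = 140 μL

140 μL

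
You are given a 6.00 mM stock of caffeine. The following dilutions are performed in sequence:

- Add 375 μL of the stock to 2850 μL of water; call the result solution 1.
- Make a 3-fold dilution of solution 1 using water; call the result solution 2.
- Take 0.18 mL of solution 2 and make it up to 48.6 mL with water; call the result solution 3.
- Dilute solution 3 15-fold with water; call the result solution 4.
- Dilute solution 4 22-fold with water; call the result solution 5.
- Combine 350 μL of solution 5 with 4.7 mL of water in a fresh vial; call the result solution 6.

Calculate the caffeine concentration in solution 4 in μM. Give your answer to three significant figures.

Step 1: 375 μL + 2850 μL = 3225 μL total → factor 3225/375 = 8.6
Step 2: 3-fold → factor 3
Step 3: 0.18 mL brought to 48.6 mL → factor 48.6/0.18 = 270
Step 4: 15-fold → factor 15
Dilution factor through solution 4 = 8.6 × 3 × 270 × 15 = 1.0449 × 10^5
[solution 4] = 6.00 mM / 1.0449 × 10^5 = 5.742 × 10^-5 mM = 0.0574 μM

0.0574 μM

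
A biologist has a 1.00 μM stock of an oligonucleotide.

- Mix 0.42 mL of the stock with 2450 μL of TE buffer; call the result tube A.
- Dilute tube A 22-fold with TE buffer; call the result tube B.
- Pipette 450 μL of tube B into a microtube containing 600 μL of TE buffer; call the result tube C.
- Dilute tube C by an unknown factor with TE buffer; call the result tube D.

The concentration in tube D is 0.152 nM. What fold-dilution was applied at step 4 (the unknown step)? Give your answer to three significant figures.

Step 1: 0.42 mL + 2450 μL = 2.87 mL total → factor 2.87/0.42 = 6.8333
Step 2: 22-fold → factor 22
Step 3: 450 μL + 600 μL = 1050 μL total → factor 1050/450 = 2.3333
Step 4: unknown factor x
Product of known-step factors = 350.78
Overall factor = 1.00 μM / (0.152 nM) = 6578.9
x = 6578.9 / 350.78 = 18.8

18.8-fold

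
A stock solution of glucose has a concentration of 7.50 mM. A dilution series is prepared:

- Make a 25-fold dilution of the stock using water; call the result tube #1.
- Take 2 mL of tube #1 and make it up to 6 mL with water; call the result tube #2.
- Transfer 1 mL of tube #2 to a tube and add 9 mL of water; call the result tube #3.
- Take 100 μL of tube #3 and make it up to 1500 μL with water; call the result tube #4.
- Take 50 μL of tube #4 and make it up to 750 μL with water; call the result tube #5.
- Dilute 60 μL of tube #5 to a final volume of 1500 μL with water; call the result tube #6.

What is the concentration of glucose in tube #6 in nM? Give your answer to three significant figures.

1.78 nM

Step 1: 25-fold → factor 25
Step 2: 2 mL brought to 6 mL → factor 6/2 = 3
Step 3: 1 mL + 9 mL = 10 mL total → factor 10/1 = 10
Step 4: 100 μL brought to 1500 μL → factor 1500/100 = 15
Step 5: 50 μL brought to 750 μL → factor 750/50 = 15
Step 6: 60 μL brought to 1500 μL → factor 1500/60 = 25
Overall dilution factor = 25 × 3 × 10 × 15 × 15 × 25 = 4.2188 × 10^6
Final = 7.50 mM / 4.2188 × 10^6 = 1.778 × 10^-6 mM = 1.78 nM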